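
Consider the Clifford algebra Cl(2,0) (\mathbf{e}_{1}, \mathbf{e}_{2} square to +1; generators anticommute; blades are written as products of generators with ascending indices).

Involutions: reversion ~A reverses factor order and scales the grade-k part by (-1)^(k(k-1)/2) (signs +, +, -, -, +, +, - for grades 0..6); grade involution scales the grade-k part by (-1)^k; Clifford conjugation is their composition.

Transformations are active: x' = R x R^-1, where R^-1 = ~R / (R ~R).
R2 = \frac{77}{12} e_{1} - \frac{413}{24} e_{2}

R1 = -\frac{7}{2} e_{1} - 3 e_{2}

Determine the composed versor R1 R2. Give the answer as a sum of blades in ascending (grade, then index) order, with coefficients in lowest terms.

Distribute over the terms of R1 (each basis-blade product reordered to ascending indices, repeated generators contracted through their squares):
(-\frac{7}{2} e_{1}) R2 = -\frac{539}{24} + \frac{2891}{48} e_{1} e_{2}
(-3 e_{2}) R2 = \frac{413}{8} + \frac{77}{4} e_{1} e_{2}
Summing the partial products and collecting blades:
Answer: \frac{175}{6} + \frac{3815}{48} e_{1} e_{2}


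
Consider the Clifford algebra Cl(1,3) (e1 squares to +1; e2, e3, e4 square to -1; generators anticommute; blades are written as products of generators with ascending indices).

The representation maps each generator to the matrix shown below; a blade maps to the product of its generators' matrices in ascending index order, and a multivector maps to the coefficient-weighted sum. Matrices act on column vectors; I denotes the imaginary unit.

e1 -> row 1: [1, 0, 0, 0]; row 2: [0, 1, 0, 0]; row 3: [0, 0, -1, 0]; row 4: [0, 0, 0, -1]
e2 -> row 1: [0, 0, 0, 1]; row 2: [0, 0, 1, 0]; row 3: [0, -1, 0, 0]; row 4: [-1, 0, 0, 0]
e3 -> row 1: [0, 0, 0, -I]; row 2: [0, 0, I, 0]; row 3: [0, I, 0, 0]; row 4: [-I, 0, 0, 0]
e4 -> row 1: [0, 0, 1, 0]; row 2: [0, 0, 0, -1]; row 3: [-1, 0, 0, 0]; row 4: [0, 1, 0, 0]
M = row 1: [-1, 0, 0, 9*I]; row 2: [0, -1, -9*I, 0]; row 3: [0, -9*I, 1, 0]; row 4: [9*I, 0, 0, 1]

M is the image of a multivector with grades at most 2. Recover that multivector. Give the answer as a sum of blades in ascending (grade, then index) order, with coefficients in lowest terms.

Method: the blade images are trace-orthogonal — tr(rho(e_A) rho(e_B)^-1) = 4 if A = B and 0 otherwise — and rho(e_A)^-1 = (e_A)^2 * rho(e_A) with (e_A)^2 = +1 or -1, so the coefficient of e_A in the preimage is (e_A)^2 * tr(M rho(e_A))/4.
Nonzero projections over blades of grade <= 2: e1: (e1)^2 = +1, tr(M rho(e1)) = -4, coefficient -1; e3: (e3)^2 = -1, tr(M rho(e3)) = 36, coefficient -9. Every other blade of grade <= 2 projects to 0.
Answer: -e1 - 9*e3


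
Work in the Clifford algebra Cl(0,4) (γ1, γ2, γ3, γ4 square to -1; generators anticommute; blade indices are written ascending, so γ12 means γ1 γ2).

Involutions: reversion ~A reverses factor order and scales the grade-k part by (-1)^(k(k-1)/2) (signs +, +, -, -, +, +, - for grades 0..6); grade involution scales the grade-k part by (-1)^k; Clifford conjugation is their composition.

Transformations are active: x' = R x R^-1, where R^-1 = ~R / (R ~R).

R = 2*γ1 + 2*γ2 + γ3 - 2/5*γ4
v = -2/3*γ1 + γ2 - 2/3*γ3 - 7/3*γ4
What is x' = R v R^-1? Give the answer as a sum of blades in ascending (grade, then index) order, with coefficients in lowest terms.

~R = 2*γ1 + 2*γ2 + γ3 - 2/5*γ4, and R ~R = -229/25, so R^-1 = ~R / (-229/25).
R v = -14/15 + 10/3*γ12 - 2/3*γ13 - 74/15*γ14 - 7/3*γ23 - 64/15*γ24 - 13/5*γ34
Answer: 246/229*γ1 - 407/687*γ2 + 598/687*γ3 + 1547/687*γ4


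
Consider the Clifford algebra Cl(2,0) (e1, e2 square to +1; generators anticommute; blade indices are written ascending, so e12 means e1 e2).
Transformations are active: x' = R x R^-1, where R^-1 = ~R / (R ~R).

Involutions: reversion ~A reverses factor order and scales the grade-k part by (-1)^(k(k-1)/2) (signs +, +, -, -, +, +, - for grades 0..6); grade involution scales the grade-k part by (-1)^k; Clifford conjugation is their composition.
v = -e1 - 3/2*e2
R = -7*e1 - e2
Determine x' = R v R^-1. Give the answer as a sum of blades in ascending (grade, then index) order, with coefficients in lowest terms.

~R = -7*e1 - e2, and R ~R = 50, so R^-1 = ~R / (50).
R v = 17/2 + 19/2*e12
Answer: -69/50*e1 + 29/25*e2


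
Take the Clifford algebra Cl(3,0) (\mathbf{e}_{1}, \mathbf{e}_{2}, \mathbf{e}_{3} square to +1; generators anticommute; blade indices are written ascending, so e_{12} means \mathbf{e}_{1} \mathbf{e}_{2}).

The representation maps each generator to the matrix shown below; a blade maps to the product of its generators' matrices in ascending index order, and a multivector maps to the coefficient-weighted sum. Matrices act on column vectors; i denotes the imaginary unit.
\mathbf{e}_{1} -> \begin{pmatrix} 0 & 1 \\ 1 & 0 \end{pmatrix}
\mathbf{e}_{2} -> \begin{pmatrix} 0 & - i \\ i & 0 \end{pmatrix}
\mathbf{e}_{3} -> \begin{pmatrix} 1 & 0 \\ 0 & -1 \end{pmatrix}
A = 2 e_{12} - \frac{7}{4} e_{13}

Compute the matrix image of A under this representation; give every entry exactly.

Bivector images (products of the table entries): rho(e_{12}) = rho(\mathbf{e}_{1})rho(\mathbf{e}_{2}) = \begin{pmatrix} i & 0 \\ 0 & - i \end{pmatrix}; rho(e_{13}) = rho(\mathbf{e}_{1})rho(\mathbf{e}_{3}) = \begin{pmatrix} 0 & -1 \\ 1 & 0 \end{pmatrix}.
M = (2)*rho(e_{12}) + (-\frac{7}{4})*rho(e_{13}), summed entrywise:
Answer: \begin{pmatrix} 2 i & \frac{7}{4} \\ - \frac{7}{4} & - 2 i \end{pmatrix}


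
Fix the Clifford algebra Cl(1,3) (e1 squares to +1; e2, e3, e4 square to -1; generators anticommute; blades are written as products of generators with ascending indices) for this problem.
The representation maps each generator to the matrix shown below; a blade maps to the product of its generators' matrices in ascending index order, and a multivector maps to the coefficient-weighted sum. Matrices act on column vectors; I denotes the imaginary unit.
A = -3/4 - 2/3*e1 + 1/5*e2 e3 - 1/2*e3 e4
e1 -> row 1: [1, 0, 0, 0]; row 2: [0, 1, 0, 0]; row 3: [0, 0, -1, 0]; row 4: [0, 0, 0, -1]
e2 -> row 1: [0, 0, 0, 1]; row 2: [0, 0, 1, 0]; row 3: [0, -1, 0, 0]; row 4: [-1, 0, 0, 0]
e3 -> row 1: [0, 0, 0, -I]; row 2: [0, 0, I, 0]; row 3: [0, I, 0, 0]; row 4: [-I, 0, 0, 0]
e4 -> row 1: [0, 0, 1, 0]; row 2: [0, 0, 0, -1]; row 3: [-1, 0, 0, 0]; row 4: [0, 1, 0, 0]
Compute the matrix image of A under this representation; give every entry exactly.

Bivector images (products of the table entries): rho(e2 e3) = rho(e2)rho(e3) = row 1: [-I, 0, 0, 0]; row 2: [0, I, 0, 0]; row 3: [0, 0, -I, 0]; row 4: [0, 0, 0, I]; rho(e3 e4) = rho(e3)rho(e4) = row 1: [0, -I, 0, 0]; row 2: [-I, 0, 0, 0]; row 3: [0, 0, 0, -I]; row 4: [0, 0, -I, 0].
M = (-3/4)*1 + (-2/3)*rho(e1) + (1/5)*rho(e2 e3) + (-1/2)*rho(e3 e4), summed entrywise (1 is the identity matrix):
Answer: row 1: [-17/12 - I/5, I/2, 0, 0]; row 2: [I/2, -17/12 + I/5, 0, 0]; row 3: [0, 0, -1/12 - I/5, I/2]; row 4: [0, 0, I/2, -1/12 + I/5]


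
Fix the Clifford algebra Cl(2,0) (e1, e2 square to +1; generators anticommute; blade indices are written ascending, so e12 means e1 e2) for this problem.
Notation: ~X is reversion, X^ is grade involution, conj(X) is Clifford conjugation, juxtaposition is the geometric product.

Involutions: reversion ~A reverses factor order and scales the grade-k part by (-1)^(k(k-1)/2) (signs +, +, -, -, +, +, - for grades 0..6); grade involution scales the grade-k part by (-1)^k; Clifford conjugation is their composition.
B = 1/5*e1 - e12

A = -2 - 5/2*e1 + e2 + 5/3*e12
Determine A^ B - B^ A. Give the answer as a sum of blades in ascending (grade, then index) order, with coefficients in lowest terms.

first term: 13/6 - 7/5*e1 - 17/6*e2 + 11/5*e12
second term: 13/6 - 3/5*e1 - 17/6*e2 + 9/5*e12
Answer: -4/5*e1 + 2/5*e12


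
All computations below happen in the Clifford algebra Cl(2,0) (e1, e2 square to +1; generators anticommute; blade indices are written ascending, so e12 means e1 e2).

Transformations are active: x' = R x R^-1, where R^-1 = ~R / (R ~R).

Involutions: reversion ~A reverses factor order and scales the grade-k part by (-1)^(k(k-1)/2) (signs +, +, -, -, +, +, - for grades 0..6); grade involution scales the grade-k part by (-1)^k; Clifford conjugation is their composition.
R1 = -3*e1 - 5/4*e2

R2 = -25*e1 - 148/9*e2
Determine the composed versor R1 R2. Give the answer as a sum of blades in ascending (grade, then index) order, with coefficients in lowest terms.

Distribute over the terms of R1 (each basis-blade product reordered to ascending indices, repeated generators contracted through their squares):
(-3*e1) R2 = 75 + 148/3*e12
(-5/4*e2) R2 = 185/9 - 125/4*e12
Summing the partial products and collecting blades:
Answer: 860/9 + 217/12*e12


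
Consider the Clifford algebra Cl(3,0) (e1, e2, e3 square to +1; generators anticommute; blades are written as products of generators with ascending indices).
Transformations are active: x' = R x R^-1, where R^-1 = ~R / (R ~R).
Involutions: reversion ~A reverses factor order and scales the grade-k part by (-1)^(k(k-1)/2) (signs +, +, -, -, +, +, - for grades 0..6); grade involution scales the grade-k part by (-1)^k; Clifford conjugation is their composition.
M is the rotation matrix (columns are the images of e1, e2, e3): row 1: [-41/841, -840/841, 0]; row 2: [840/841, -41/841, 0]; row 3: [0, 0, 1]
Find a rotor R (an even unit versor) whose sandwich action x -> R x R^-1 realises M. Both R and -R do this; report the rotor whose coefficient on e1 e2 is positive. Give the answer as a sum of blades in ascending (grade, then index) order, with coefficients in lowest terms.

Method: write R = a + b12*e1 e2 + b13*e1 e3 + b23*e2 e3 with a^2 + b12^2 + b13^2 + b23^2 = 1 (so R^-1 = ~R). Expanding the columns R e_j ~R gives tr M = 4a^2 - 1 and, from the antisymmetric part, M21 - M12 = -4a*b12, M13 - M31 = 4a*b13, M32 - M23 = -4a*b23.
Here tr M = 759/841, so a^2 = (1 + tr M)/4 = 400/841 and a = ±20/29. Taking a = 20/29: M21 - M12 = 1680/841, M13 - M31 = 0, M32 - M23 = 0, giving b12 = -21/29, b13 = 0, b23 = 0, i.e. R = 20/29 - 21/29*e1 e2.
Its e1 e2 coefficient is negative, so report the other preimage -R.
Answer: -20/29 + 21/29*e1 e2. Why the constraint matters: R and -R act identically through the sandwich — M has trace 759/841 either way — so only the sign condition on e1 e2 picks one of the two preimages.


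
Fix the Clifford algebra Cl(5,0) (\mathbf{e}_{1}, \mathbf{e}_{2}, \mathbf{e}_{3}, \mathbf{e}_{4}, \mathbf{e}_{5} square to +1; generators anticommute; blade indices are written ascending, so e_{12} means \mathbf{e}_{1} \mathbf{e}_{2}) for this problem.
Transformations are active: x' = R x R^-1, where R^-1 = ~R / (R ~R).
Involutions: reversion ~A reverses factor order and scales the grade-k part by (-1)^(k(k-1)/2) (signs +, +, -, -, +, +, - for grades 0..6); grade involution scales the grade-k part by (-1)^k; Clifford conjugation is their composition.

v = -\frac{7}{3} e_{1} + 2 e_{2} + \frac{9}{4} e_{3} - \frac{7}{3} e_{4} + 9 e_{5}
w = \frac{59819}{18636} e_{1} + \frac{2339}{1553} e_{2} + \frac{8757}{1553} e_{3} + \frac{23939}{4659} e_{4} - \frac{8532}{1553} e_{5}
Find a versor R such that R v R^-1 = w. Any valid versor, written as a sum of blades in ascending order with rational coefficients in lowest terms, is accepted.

Since q(v) = q(w) = \frac{14537}{144}, the sum R = v + w = \frac{5445}{6212} e_{1} + \frac{5445}{1553} e_{2} + \frac{49005}{6212} e_{3} + \frac{4356}{1553} e_{4} + \frac{5445}{1553} e_{5} does the job whenever invertible.
Answer: \frac{5445}{6212} e_{1} + \frac{5445}{1553} e_{2} + \frac{49005}{6212} e_{3} + \frac{4356}{1553} e_{4} + \frac{5445}{1553} e_{5}


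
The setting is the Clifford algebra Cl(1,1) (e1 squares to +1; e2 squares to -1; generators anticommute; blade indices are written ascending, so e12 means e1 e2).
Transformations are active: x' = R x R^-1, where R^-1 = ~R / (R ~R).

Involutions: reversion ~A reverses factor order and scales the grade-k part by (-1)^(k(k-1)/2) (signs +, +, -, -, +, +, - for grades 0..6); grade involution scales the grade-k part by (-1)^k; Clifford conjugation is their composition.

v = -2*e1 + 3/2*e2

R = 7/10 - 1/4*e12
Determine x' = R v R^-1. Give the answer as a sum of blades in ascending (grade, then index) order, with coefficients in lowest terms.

~R = 7/10 + 1/4*e12, and R ~R = 171/400, so R^-1 = ~R / (171/400).
R v = -41/40*e1 + 11/20*e2
Answer: -232/171*e1 + 103/342*e2


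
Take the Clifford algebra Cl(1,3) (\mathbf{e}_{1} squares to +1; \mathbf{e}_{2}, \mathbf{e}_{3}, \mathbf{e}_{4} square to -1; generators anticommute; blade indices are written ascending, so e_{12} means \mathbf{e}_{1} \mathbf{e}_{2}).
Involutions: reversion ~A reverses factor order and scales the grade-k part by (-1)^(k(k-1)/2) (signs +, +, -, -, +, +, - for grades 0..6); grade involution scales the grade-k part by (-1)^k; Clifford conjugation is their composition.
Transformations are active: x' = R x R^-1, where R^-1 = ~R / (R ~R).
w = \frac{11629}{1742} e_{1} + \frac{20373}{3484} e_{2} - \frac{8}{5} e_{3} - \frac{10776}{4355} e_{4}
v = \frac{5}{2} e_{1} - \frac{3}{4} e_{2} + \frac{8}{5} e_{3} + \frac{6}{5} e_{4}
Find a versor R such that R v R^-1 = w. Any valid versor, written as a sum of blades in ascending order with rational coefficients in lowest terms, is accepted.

A norm check does it: q(v) = q(w) = \frac{27}{16}, hence R = v + w = \frac{7992}{871} e_{1} + \frac{4440}{871} e_{2} - \frac{1110}{871} e_{4} realises the map — parallel part kept, (v - w)/2 negated, v carried to w.
Answer: \frac{7992}{871} e_{1} + \frac{4440}{871} e_{2} - \frac{1110}{871} e_{4}


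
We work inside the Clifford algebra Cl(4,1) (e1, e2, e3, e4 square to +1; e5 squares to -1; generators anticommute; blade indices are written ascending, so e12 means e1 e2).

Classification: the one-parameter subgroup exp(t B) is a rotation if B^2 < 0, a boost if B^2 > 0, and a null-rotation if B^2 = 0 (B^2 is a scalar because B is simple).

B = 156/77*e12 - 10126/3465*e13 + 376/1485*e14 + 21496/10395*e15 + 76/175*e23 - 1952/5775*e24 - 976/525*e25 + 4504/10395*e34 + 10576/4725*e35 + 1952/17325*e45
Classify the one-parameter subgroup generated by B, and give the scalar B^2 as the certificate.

B^2 term by term: the squares give (156/77)^2*(e12)^2 + (-10126/3465)^2*(e13)^2 + (376/1485)^2*(e14)^2 + (21496/10395)^2*(e15)^2 + (76/175)^2*(e23)^2 + (-1952/5775)^2*(e24)^2 + (-976/525)^2*(e25)^2 + (4504/10395)^2*(e34)^2 + (10576/4725)^2*(e35)^2 + (1952/17325)^2*(e45)^2 = 24336/5929*(-1) + 102535876/12006225*(-1) + 141376/2205225*(-1) + 462078016/108056025*(+1) + 5776/30625*(-1) + 3810304/33350625*(-1) + 952576/275625*(+1) + 20286016/108056025*(-1) + 111851776/22325625*(+1) + 3810304/300155625*(+1) = -4/9 (each basis 2-blade squares to minus the product of its generators' squares); cross terms between blades sharing an index anticommute and cancel; the commuting (index-disjoint) pairs give grade-4 terms 2*c*c'*(blade product), which cancel blade by blade — e1234: 468416/266805 - 39531904/20010375 + 57152/259875 = 0; e1235: 1099904/121275 - 19765952/1819125 + 3267392/1819125 = 0; e1245: 203008/444675 + 733952/779625 - 83920384/60031125 = 0; e1345: -39531904/60031125 - 7953152/7016625 + 193635968/108056025 = 0; e2345: 296704/3031875 + 41288704/27286875 - 8791808/5457375 = 0 — confirming B is simple. So B^2 = -4/9.
Answer: rotation, certificate B^2 = -4/9. No conjugation can change B^2 = -4/9; the sign gives the class.


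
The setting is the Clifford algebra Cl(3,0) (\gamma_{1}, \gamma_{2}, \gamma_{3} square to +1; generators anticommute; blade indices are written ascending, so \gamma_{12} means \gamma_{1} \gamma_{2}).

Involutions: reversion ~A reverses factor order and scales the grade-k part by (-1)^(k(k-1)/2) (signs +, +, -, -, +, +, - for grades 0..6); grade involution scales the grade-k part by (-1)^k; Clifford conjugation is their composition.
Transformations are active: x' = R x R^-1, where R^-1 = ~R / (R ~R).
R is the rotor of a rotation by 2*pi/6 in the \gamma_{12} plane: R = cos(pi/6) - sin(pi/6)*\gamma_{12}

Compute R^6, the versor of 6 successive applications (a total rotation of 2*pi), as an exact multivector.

Half-angle bookkeeping: 6 applications in \gamma_{12} add up to rotor phase 6*pi/6 = \pi, so R^6 = cos(\pi) - sin(\pi)*\gamma_{12}.
cos(\pi) = -1 and sin(\pi) = 0, so R^6 = -1. The total rotation 2*pi is 1 full turn, so every vector returns to itself, yet the rotor is -1, on the OTHER sheet of the double cover (an odd number of 2*pi turns).
Answer: -1


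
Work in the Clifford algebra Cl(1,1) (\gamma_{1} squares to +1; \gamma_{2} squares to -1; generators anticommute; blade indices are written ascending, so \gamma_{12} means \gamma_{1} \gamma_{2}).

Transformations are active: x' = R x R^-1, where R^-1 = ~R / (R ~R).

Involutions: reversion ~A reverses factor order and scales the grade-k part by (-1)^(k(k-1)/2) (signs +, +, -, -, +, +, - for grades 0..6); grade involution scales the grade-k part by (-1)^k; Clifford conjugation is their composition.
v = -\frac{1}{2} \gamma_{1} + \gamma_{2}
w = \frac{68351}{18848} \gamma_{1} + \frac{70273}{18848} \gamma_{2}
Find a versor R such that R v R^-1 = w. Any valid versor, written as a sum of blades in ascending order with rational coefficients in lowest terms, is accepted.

Since q(v) = q(w) = -\frac{3}{4}, the sum R = v + w = \frac{58927}{18848} \gamma_{1} + \frac{89121}{18848} \gamma_{2} does the job whenever invertible.
Answer: \frac{58927}{18848} \gamma_{1} + \frac{89121}{18848} \gamma_{2}


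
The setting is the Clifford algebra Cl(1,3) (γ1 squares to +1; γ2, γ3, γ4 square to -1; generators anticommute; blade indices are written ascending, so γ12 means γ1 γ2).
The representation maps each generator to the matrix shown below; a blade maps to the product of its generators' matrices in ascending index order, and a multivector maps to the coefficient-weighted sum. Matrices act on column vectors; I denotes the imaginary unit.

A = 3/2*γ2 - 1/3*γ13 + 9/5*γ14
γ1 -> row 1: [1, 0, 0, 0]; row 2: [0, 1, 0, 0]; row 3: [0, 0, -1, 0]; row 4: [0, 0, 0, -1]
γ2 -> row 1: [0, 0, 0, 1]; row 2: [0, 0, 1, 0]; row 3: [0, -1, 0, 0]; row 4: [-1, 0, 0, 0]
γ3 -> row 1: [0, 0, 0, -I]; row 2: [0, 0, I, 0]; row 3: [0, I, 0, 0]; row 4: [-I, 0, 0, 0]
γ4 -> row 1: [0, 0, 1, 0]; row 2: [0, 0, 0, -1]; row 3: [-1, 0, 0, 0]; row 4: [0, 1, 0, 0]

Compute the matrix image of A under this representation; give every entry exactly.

Bivector images (products of the table entries): rho(γ13) = rho(γ1)rho(γ3) = row 1: [0, 0, 0, -I]; row 2: [0, 0, I, 0]; row 3: [0, -I, 0, 0]; row 4: [I, 0, 0, 0]; rho(γ14) = rho(γ1)rho(γ4) = row 1: [0, 0, 1, 0]; row 2: [0, 0, 0, -1]; row 3: [1, 0, 0, 0]; row 4: [0, -1, 0, 0].
M = (3/2)*rho(γ2) + (-1/3)*rho(γ13) + (9/5)*rho(γ14), summed entrywise:
Answer: row 1: [0, 0, 9/5, 3/2 + I/3]; row 2: [0, 0, 3/2 - I/3, -9/5]; row 3: [9/5, -3/2 + I/3, 0, 0]; row 4: [-3/2 - I/3, -9/5, 0, 0]


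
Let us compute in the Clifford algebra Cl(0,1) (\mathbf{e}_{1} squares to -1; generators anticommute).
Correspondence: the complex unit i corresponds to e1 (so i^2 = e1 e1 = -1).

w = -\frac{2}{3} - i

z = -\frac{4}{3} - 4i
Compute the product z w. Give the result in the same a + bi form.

In blades: z = -\frac{4}{3} - 4 e_{1}, w = -\frac{2}{3} - e_{1}.
Distribute z over w term by term (generator squares from the signature, products reordered to ascending indices): (-\frac{4}{3})*w = \frac{8}{9} + \frac{4}{3} e_{1}; (-4 e_{1})*w = -4 + \frac{8}{3} e_{1}.
Sum: -\frac{28}{9} + 4 e_{1}; translating back through the correspondence:
Answer: -\frac{28}{9} + 4i


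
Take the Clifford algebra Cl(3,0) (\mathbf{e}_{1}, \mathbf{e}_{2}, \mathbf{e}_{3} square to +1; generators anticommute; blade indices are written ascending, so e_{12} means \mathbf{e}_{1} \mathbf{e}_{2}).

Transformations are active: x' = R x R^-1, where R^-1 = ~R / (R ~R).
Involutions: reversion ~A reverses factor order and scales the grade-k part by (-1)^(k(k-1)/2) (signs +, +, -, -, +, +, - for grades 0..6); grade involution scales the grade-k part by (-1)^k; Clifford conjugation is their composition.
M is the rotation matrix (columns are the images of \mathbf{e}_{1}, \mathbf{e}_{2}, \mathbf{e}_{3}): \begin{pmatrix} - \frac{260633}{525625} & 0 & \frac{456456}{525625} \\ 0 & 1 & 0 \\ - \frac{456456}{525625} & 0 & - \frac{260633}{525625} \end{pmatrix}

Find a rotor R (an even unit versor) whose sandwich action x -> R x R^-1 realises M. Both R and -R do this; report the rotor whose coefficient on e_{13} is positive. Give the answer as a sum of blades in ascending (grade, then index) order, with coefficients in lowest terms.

Method: write R = a + b12*e_{12} + b13*e_{13} + b23*e_{23} with a^2 + b12^2 + b13^2 + b23^2 = 1 (so R^-1 = ~R). Expanding the columns R e_j ~R gives tr M = 4a^2 - 1 and, from the antisymmetric part, M21 - M12 = -4a*b12, M13 - M31 = 4a*b13, M32 - M23 = -4a*b23.
Here tr M = \frac{4359}{525625}, so a^2 = (1 + tr M)/4 = \frac{132496}{525625} and a = ±\frac{364}{725}. Taking a = \frac{364}{725}: M21 - M12 = 0, M13 - M31 = \frac{912912}{525625}, M32 - M23 = 0, giving b12 = 0, b13 = \frac{627}{725}, b23 = 0, i.e. R = \frac{364}{725} + \frac{627}{725} e_{13}.
Its e_{13} coefficient is already positive.
Answer: \frac{364}{725} + \frac{627}{725} e_{13}. Key observation: the double cover Spin(3) -> SO(3) sends R and -R to the same matrix (trace \frac{4359}{525625} here), so the stated sign of the e_{13} coefficient is what selects one sheet.


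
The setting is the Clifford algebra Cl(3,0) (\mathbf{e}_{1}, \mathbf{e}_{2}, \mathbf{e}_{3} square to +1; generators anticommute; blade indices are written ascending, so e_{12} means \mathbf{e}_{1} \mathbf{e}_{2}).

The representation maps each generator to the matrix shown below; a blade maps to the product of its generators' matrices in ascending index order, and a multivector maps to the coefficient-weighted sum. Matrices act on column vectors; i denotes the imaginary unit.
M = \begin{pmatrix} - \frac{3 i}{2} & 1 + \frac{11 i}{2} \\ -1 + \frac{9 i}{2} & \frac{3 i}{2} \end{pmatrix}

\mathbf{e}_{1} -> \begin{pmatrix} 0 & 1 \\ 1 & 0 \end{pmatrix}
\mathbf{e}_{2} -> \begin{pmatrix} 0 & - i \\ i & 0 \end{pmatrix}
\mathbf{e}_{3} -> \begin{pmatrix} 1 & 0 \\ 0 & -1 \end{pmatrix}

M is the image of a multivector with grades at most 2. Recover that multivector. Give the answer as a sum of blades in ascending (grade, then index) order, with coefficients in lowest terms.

Method: 1, rho(e_{1}), rho(e_{2}), rho(e_{3}) form a trace-orthogonal basis of the 2x2 complex matrices (tr(X Y) = 2 if X = Y, else 0), so M = m0*1 + m1*rho(e_{1}) + m2*rho(e_{2}) + m3*rho(e_{3}) with m0 = tr(M)/2 = 0, m1 = tr(M rho(e_{1}))/2 = 5 i, m2 = tr(M rho(e_{2}))/2 = - \frac{1}{2} + i, m3 = tr(M rho(e_{3}))/2 = - \frac{3 i}{2}.
Multiplying table entries, the bivector images are rho(e_{12}) = i*rho(e_{3}), rho(e_{13}) = -i*rho(e_{2}), rho(e_{23}) = i*rho(e_{1}); with real blade coefficients the real parts of m0..m3 are the coefficients of 1, e_{1}, e_{2}, e_{3} and the imaginary parts give the bivectors (e_{23}: Im m1, e_{13}: -Im m2, e_{12}: Im m3).
Answer: -\frac{1}{2} e_{2} - \frac{3}{2} e_{12} - e_{13} + 5 e_{23}


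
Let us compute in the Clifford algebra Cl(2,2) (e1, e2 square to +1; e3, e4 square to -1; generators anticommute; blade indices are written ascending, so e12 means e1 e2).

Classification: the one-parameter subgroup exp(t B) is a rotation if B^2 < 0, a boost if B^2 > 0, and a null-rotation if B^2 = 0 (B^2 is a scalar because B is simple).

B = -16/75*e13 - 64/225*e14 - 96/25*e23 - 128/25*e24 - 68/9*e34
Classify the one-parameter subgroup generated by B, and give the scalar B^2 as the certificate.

B^2 term by term: the squares give (-16/75)^2*(e13)^2 + (-64/225)^2*(e14)^2 + (-96/25)^2*(e23)^2 + (-128/25)^2*(e24)^2 + (-68/9)^2*(e34)^2 = 256/5625*(+1) + 4096/50625*(+1) + 9216/625*(+1) + 16384/625*(+1) + 4624/81*(-1) = -16 (each basis 2-blade squares to minus the product of its generators' squares); cross terms between blades sharing an index anticommute and cancel; the commuting (index-disjoint) pairs give grade-4 terms 2*c*c'*(blade product), which cancel blade by blade — e1234: -4096/1875 + 4096/1875 = 0 — confirming B is simple. So B^2 = -16.
Answer: rotation, certificate B^2 = -16. The scalar -16 is the complete invariant here: its sign names the subgroup type.


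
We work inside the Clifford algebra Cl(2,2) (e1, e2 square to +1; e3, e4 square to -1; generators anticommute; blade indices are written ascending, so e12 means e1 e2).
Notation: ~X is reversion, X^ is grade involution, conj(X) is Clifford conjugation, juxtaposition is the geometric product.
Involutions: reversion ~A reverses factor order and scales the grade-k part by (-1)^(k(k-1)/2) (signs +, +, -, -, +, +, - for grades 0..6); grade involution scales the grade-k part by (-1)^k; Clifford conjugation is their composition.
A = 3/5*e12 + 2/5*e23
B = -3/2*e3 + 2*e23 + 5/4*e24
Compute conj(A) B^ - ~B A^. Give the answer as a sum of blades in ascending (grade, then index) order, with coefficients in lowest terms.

first term: -4/5 + 3/5*e2 - 6/5*e13 - 3/4*e14 + 1/2*e34 - 9/10*e123
second term: -4/5 - 3/5*e2 + 6/5*e13 + 3/4*e14 - 1/2*e34 - 9/10*e123
Answer: 6/5*e2 - 12/5*e13 - 3/2*e14 + e34


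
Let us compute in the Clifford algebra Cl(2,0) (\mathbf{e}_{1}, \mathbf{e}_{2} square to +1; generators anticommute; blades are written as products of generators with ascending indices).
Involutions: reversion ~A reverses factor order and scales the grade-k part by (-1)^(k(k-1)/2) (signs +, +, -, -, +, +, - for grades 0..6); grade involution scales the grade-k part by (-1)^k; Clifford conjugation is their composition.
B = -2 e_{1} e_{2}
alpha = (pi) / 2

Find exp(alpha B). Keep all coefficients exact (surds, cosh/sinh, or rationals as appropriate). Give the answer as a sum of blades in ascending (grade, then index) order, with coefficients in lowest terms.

B^2 = (-2)^2*(e_{1} e_{2})^2 = 4*(-1) = -4 (a basis 2-blade squares to minus the product of its generators' squares).
B^2 = -4 — since the square is negative, the closed form is circular: l = 2, alpha*l = \pi, so exp(alpha B) = cos(\pi) + (sin(\pi)/2)*B = -1 + (0)*B.
Answer: -1


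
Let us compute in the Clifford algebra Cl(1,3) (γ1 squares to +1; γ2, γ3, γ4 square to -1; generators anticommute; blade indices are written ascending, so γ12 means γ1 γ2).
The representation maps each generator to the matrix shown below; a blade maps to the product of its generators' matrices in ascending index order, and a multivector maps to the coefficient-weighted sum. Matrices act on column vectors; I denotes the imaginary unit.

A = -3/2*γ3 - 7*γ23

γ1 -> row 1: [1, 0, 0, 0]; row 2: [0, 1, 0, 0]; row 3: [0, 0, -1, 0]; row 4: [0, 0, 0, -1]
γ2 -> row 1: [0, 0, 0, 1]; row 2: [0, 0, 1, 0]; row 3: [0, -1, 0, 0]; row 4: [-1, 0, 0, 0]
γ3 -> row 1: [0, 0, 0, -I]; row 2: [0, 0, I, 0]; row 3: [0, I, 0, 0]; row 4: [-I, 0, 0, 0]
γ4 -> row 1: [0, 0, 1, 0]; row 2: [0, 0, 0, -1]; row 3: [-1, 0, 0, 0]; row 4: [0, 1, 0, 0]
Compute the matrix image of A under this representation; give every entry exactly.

Bivector images (products of the table entries): rho(γ23) = rho(γ2)rho(γ3) = row 1: [-I, 0, 0, 0]; row 2: [0, I, 0, 0]; row 3: [0, 0, -I, 0]; row 4: [0, 0, 0, I].
M = (-3/2)*rho(γ3) + (-7)*rho(γ23), summed entrywise:
Answer: row 1: [7*I, 0, 0, 3*I/2]; row 2: [0, -7*I, -3*I/2, 0]; row 3: [0, -3*I/2, 7*I, 0]; row 4: [3*I/2, 0, 0, -7*I]


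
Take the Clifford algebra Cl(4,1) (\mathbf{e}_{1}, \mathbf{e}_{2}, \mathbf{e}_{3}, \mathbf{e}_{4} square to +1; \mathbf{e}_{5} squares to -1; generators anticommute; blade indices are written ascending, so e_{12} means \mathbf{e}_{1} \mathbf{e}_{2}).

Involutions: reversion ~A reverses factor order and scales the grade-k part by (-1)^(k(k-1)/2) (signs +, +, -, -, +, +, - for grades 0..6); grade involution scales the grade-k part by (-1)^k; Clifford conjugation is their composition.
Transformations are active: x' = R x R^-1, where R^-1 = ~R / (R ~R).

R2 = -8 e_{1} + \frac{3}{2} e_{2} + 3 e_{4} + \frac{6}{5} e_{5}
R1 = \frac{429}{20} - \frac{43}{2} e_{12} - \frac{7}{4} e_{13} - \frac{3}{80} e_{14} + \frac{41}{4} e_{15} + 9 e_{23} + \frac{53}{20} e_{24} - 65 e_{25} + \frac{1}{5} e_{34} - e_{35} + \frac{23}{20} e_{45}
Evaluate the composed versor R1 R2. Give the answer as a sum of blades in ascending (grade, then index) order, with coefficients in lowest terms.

Distribute over the terms of R2 (each basis-blade product reordered to ascending indices, repeated generators contracted through their squares):
R1 (-8 e_{1}) = -\frac{858}{5} e_{1} - 172 e_{2} - 14 e_{3} - \frac{3}{10} e_{4} + 82 e_{5} - 72 e_{123} - \frac{106}{5} e_{124} + 520 e_{125} - \frac{8}{5} e_{134} + 8 e_{135} - \frac{46}{5} e_{145}
R1 (\frac{3}{2} e_{2}) = -\frac{129}{4} e_{1} + \frac{1287}{40} e_{2} - \frac{27}{2} e_{3} - \frac{159}{40} e_{4} + \frac{195}{2} e_{5} + \frac{21}{8} e_{123} + \frac{9}{160} e_{124} - \frac{123}{8} e_{125} + \frac{3}{10} e_{234} - \frac{3}{2} e_{235} + \frac{69}{40} e_{245}
R1 (3 e_{4}) = -\frac{9}{80} e_{1} + \frac{159}{20} e_{2} + \frac{3}{5} e_{3} + \frac{1287}{20} e_{4} - \frac{69}{20} e_{5} - \frac{129}{2} e_{124} - \frac{21}{4} e_{134} - \frac{123}{4} e_{145} + 27 e_{234} + 195 e_{245} + 3 e_{345}
R1 (\frac{6}{5} e_{5}) = -\frac{123}{10} e_{1} + 78 e_{2} + \frac{6}{5} e_{3} - \frac{69}{50} e_{4} + \frac{1287}{50} e_{5} - \frac{129}{5} e_{125} - \frac{21}{10} e_{135} - \frac{9}{200} e_{145} + \frac{54}{5} e_{235} + \frac{159}{50} e_{245} + \frac{6}{25} e_{345}
Summing the partial products and collecting blades:
Answer: -\frac{17301}{80} e_{1} - \frac{431}{8} e_{2} - \frac{257}{10} e_{3} + \frac{11739}{200} e_{4} + \frac{20179}{100} e_{5} - \frac{555}{8} e_{123} - \frac{13703}{160} e_{124} + \frac{19153}{40} e_{125} - \frac{137}{20} e_{134} + \frac{59}{10} e_{135} - \frac{7999}{200} e_{145} + \frac{273}{10} e_{234} + \frac{93}{10} e_{235} + \frac{39981}{200} e_{245} + \frac{81}{25} e_{345}


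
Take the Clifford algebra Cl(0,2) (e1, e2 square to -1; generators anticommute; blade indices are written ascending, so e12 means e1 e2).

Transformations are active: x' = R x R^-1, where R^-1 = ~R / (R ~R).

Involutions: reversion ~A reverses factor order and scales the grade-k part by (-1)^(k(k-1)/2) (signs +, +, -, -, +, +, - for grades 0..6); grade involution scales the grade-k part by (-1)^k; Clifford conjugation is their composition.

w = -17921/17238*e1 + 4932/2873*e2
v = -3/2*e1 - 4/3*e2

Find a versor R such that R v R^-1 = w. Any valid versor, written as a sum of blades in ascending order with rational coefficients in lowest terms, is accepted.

The midline construction: v and w both square to -145/36, so reflecting in their sum -21889/8619*e1 + 3304/8619*e2 exchanges them.
Answer: -21889/8619*e1 + 3304/8619*e2


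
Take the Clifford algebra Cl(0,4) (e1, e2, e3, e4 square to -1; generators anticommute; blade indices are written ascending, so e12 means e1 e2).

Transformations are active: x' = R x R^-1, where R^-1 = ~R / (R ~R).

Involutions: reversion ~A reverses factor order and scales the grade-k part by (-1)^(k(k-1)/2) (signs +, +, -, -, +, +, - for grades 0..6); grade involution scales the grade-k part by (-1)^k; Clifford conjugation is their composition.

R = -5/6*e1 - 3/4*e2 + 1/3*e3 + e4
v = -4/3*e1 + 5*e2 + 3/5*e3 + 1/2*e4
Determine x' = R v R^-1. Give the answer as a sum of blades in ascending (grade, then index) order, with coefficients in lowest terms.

~R = -5/6*e1 - 3/4*e2 + 1/3*e3 + e4, and R ~R = -341/144, so R^-1 = ~R / (-341/144).
R v = 349/180 - 31/6*e12 - 1/18*e13 + 11/12*e14 - 127/60*e23 - 43/8*e24 - 13/30*e34
Answer: 920/341*e1 - 6431/1705*e2 - 5861/5115*e3 - 7289/3410*e4


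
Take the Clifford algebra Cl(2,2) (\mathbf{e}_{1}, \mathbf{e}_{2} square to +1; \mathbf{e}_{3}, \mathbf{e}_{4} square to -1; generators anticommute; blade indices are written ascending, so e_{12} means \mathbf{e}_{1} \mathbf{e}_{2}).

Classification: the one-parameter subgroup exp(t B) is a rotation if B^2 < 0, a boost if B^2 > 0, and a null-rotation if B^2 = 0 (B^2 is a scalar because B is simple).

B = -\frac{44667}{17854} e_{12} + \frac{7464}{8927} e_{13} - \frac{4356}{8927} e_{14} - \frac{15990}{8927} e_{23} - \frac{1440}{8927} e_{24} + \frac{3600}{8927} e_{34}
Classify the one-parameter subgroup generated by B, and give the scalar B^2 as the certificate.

B^2 term by term: the squares give (-\frac{44667}{17854})^2*(e_{12})^2 + (\frac{7464}{8927})^2*(e_{13})^2 + (-\frac{4356}{8927})^2*(e_{14})^2 + (-\frac{15990}{8927})^2*(e_{23})^2 + (-\frac{1440}{8927})^2*(e_{24})^2 + (\frac{3600}{8927})^2*(e_{34})^2 = \frac{1995140889}{318765316}*(-1) + \frac{55711296}{79691329}*(+1) + \frac{18974736}{79691329}*(+1) + \frac{255680100}{79691329}*(+1) + \frac{2073600}{79691329}*(+1) + \frac{12960000}{79691329}*(-1) = -\frac{9}{4} (each basis 2-blade squares to minus the product of its generators' squares); cross terms between blades sharing an index anticommute and cancel; the commuting (index-disjoint) pairs give grade-4 terms 2*c*c'*(blade product), which cancel blade by blade — e_{1234}: -\frac{160801200}{79691329} + \frac{21496320}{79691329} + \frac{139304880}{79691329} = 0 — confirming B is simple. So B^2 = -\frac{9}{4}.
Answer: rotation, certificate B^2 = -\frac{9}{4}. Certificate logic: -\frac{9}{4} is a conjugation-invariant scalar, so its sign fixes rotation versus boost versus null-rotation outright.


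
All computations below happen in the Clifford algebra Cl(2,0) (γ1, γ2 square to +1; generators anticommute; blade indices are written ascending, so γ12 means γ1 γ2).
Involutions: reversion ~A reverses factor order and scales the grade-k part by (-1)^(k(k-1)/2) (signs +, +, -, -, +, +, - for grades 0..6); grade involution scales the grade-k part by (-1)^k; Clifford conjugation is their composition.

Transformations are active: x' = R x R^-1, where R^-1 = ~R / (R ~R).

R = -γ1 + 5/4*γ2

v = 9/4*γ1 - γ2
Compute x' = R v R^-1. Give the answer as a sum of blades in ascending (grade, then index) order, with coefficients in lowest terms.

~R = -γ1 + 5/4*γ2, and R ~R = 41/16, so R^-1 = ~R / (41/16).
R v = -7/2 - 29/16*γ12
Answer: 79/164*γ1 - 99/41*γ2


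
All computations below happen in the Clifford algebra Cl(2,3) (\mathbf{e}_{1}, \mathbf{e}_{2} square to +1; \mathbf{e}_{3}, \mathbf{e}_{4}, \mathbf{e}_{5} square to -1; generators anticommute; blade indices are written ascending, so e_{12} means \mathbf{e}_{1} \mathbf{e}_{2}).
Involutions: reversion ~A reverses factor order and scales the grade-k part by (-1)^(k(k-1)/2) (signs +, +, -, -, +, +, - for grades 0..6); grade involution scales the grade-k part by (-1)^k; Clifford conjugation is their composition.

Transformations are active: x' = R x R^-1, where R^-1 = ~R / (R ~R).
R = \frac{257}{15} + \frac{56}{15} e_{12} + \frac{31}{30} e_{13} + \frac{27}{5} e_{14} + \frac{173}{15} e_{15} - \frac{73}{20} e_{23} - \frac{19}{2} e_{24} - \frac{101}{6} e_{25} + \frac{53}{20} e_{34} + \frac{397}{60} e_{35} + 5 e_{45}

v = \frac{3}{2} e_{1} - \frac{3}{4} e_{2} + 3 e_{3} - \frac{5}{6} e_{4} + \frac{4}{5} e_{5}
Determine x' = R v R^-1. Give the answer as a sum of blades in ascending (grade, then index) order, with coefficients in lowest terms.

~R = \frac{257}{15} - \frac{56}{15} e_{12} - \frac{31}{30} e_{13} - \frac{27}{5} e_{14} - \frac{173}{15} e_{15} + \frac{73}{20} e_{23} + \frac{19}{2} e_{24} + \frac{101}{6} e_{25} - \frac{53}{20} e_{34} - \frac{397}{60} e_{35} - 5 e_{45}, and R ~R = -\frac{13351}{80}, so R^-1 = ~R / (-\frac{13351}{80}).
R v = \frac{2261}{150} e_{1} - \frac{39}{20} e_{2} + \frac{17611}{400} e_{3} - \frac{9199}{360} e_{4} - \frac{107}{200} e_{5} + \frac{13}{2} e_{123} - \frac{599}{45} e_{124} - \frac{1021}{75} e_{125} - \frac{4711}{360} e_{134} - \frac{14309}{600} e_{135} + \frac{4822}{225} e_{145} + \frac{7093}{240} e_{234} + \frac{17047}{400} e_{235} - \frac{1142}{45} e_{245} + \frac{40741}{1800} e_{345}
Answer: \frac{20791}{51350} e_{1} + \frac{20861}{20540} e_{2} + \frac{62083}{25675} e_{3} - \frac{16424}{15405} e_{4} + \frac{13523}{10270} e_{5}


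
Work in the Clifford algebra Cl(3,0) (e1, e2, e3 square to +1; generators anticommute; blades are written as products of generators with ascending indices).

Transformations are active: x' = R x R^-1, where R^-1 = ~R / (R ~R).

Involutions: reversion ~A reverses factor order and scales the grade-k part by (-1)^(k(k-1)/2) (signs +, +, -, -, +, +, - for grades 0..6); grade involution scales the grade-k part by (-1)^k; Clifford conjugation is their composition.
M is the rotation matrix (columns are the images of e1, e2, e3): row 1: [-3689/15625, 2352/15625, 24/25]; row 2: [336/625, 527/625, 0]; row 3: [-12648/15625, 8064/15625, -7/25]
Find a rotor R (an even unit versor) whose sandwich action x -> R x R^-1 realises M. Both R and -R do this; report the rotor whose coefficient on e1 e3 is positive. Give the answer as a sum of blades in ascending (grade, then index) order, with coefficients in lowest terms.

Method: write R = a + b12*e1 e2 + b13*e1 e3 + b23*e2 e3 with a^2 + b12^2 + b13^2 + b23^2 = 1 (so R^-1 = ~R). Expanding the columns R e_j ~R gives tr M = 4a^2 - 1 and, from the antisymmetric part, M21 - M12 = -4a*b12, M13 - M31 = 4a*b13, M32 - M23 = -4a*b23.
Here tr M = 5111/15625, so a^2 = (1 + tr M)/4 = 5184/15625 and a = ±72/125. Taking a = 72/125: M21 - M12 = 6048/15625, M13 - M31 = 27648/15625, M32 - M23 = 8064/15625, giving b12 = -21/125, b13 = 96/125, b23 = -28/125, i.e. R = 72/125 - 21/125*e1 e2 + 96/125*e1 e3 - 28/125*e2 e3.
Its e1 e3 coefficient is already positive.
Answer: 72/125 - 21/125*e1 e2 + 96/125*e1 e3 - 28/125*e2 e3. Note: both R and -R realise this M (trace 5111/15625); the covering map identifies them, and the e1 e3-coefficient sign is the tie-breaker.


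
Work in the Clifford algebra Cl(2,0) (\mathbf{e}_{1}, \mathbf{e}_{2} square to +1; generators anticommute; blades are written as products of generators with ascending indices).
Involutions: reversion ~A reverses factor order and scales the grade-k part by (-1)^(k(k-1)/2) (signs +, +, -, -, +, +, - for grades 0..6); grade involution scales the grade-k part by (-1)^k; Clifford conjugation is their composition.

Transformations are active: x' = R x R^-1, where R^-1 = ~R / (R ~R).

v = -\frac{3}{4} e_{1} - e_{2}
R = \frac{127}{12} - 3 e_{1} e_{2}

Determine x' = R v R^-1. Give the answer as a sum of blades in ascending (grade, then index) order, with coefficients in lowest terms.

~R = \frac{127}{12} + 3 e_{1} e_{2}, and R ~R = \frac{17425}{144}, so R^-1 = ~R / (\frac{17425}{144}).
R v = -\frac{79}{16} e_{1} - \frac{77}{6} e_{2}
Answer: -\frac{7923}{69700} e_{1} - \frac{21691}{17425} e_{2}


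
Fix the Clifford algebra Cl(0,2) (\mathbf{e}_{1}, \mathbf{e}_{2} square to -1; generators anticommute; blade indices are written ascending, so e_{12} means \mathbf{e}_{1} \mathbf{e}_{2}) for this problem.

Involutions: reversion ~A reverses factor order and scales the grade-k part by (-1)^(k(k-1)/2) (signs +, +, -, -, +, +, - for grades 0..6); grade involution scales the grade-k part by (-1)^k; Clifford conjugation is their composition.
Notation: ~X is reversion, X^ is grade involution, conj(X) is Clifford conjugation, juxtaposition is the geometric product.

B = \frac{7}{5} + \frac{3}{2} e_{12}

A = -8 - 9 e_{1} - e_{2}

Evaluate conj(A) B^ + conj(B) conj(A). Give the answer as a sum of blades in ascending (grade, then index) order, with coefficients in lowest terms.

first term: -\frac{56}{5} + \frac{141}{10} e_{1} - \frac{121}{10} e_{2} - 12 e_{12}
second term: -\frac{56}{5} + \frac{141}{10} e_{1} - \frac{121}{10} e_{2} + 12 e_{12}
Answer: -\frac{112}{5} + \frac{141}{5} e_{1} - \frac{121}{5} e_{2}


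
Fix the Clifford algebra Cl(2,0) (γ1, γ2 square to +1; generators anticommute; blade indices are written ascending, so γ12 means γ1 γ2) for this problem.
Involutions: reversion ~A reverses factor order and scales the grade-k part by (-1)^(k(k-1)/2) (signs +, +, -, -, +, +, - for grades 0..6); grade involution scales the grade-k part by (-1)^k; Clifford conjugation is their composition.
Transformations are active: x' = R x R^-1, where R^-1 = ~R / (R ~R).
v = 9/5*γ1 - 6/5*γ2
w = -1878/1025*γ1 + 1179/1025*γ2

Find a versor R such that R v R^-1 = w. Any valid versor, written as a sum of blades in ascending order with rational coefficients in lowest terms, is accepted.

Here q(v) = q(w) = 117/25; the classical choice R = v + w = -33/1025*γ1 - 51/1025*γ2 then realises v -> w under the sandwich.
Answer: -33/1025*γ1 - 51/1025*γ2
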